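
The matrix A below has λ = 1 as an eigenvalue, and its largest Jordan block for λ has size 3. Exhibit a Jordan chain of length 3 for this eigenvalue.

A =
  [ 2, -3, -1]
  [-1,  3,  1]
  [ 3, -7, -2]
A Jordan chain for λ = 1 of length 3:
v_1 = (1, 0, 1)ᵀ
v_2 = (1, -1, 3)ᵀ
v_3 = (1, 0, 0)ᵀ

Let N = A − (1)·I. We want v_3 with N^3 v_3 = 0 but N^2 v_3 ≠ 0; then v_{j-1} := N · v_j for j = 3, …, 2.

Pick v_3 = (1, 0, 0)ᵀ.
Then v_2 = N · v_3 = (1, -1, 3)ᵀ.
Then v_1 = N · v_2 = (1, 0, 1)ᵀ.

Sanity check: (A − (1)·I) v_1 = (0, 0, 0)ᵀ = 0. ✓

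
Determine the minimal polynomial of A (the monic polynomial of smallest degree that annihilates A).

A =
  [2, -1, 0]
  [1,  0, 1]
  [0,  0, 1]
x^3 - 3*x^2 + 3*x - 1

The characteristic polynomial is χ_A(x) = (x - 1)^3, so the eigenvalues are known. The minimal polynomial is
  m_A(x) = Π_λ (x − λ)^{k_λ}
where k_λ is the size of the *largest* Jordan block for λ (equivalently, the smallest k with (A − λI)^k v = 0 for every generalised eigenvector v of λ).

  λ = 1: largest Jordan block has size 3, contributing (x − 1)^3

So m_A(x) = (x - 1)^3 = x^3 - 3*x^2 + 3*x - 1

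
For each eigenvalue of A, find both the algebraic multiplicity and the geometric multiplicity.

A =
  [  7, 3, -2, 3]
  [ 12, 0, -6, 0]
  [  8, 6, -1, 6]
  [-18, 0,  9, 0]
λ = 0: alg = 2, geom = 2; λ = 3: alg = 2, geom = 1

Step 1 — factor the characteristic polynomial to read off the algebraic multiplicities:
  χ_A(x) = x^2*(x - 3)^2

Step 2 — compute geometric multiplicities via the rank-nullity identity g(λ) = n − rank(A − λI):
  rank(A − (0)·I) = 2, so dim ker(A − (0)·I) = n − 2 = 2
  rank(A − (3)·I) = 3, so dim ker(A − (3)·I) = n − 3 = 1

Summary:
  λ = 0: algebraic multiplicity = 2, geometric multiplicity = 2
  λ = 3: algebraic multiplicity = 2, geometric multiplicity = 1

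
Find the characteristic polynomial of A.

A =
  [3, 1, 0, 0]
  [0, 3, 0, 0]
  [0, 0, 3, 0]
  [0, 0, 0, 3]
x^4 - 12*x^3 + 54*x^2 - 108*x + 81

Expanding det(x·I − A) (e.g. by cofactor expansion or by noting that A is similar to its Jordan form J, which has the same characteristic polynomial as A) gives
  χ_A(x) = x^4 - 12*x^3 + 54*x^2 - 108*x + 81
which factors as (x - 3)^4. The eigenvalues (with algebraic multiplicities) are λ = 3 with multiplicity 4.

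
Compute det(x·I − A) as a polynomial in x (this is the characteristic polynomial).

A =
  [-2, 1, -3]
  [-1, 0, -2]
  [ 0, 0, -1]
x^3 + 3*x^2 + 3*x + 1

Expanding det(x·I − A) (e.g. by cofactor expansion or by noting that A is similar to its Jordan form J, which has the same characteristic polynomial as A) gives
  χ_A(x) = x^3 + 3*x^2 + 3*x + 1
which factors as (x + 1)^3. The eigenvalues (with algebraic multiplicities) are λ = -1 with multiplicity 3.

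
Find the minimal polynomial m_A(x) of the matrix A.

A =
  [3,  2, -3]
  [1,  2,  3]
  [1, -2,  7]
x^2 - 8*x + 16

The characteristic polynomial is χ_A(x) = (x - 4)^3, so the eigenvalues are known. The minimal polynomial is
  m_A(x) = Π_λ (x − λ)^{k_λ}
where k_λ is the size of the *largest* Jordan block for λ (equivalently, the smallest k with (A − λI)^k v = 0 for every generalised eigenvector v of λ).

  λ = 4: largest Jordan block has size 2, contributing (x − 4)^2

So m_A(x) = (x - 4)^2 = x^2 - 8*x + 16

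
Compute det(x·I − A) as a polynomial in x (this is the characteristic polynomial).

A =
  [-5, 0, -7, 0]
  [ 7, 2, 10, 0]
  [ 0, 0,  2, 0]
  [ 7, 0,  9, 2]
x^4 - x^3 - 18*x^2 + 52*x - 40

Expanding det(x·I − A) (e.g. by cofactor expansion or by noting that A is similar to its Jordan form J, which has the same characteristic polynomial as A) gives
  χ_A(x) = x^4 - x^3 - 18*x^2 + 52*x - 40
which factors as (x - 2)^3*(x + 5). The eigenvalues (with algebraic multiplicities) are λ = -5 with multiplicity 1, λ = 2 with multiplicity 3.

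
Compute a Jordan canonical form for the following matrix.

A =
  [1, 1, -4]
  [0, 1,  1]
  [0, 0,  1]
J_3(1)

The characteristic polynomial is
  det(x·I − A) = x^3 - 3*x^2 + 3*x - 1 = (x - 1)^3

Eigenvalues and multiplicities (the geometric multiplicity of λ is n − rank(A − λI), which equals the number of Jordan blocks for λ):
  λ = 1: algebraic multiplicity = 3, geometric multiplicity = 1

Determining the block sizes for each eigenvalue:
  λ = 1: one block (gm = 1), so the single block has size am = 3 → block sizes [3]

Assembling the blocks gives a Jordan form
J =
  [1, 1, 0]
  [0, 1, 1]
  [0, 0, 1]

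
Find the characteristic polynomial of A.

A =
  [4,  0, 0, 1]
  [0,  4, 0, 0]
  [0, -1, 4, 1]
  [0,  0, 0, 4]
x^4 - 16*x^3 + 96*x^2 - 256*x + 256

Expanding det(x·I − A) (e.g. by cofactor expansion or by noting that A is similar to its Jordan form J, which has the same characteristic polynomial as A) gives
  χ_A(x) = x^4 - 16*x^3 + 96*x^2 - 256*x + 256
which factors as (x - 4)^4. The eigenvalues (with algebraic multiplicities) are λ = 4 with multiplicity 4.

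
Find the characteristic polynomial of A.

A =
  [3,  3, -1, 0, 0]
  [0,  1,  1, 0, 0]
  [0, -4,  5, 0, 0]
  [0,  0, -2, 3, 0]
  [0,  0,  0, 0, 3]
x^5 - 15*x^4 + 90*x^3 - 270*x^2 + 405*x - 243

Expanding det(x·I − A) (e.g. by cofactor expansion or by noting that A is similar to its Jordan form J, which has the same characteristic polynomial as A) gives
  χ_A(x) = x^5 - 15*x^4 + 90*x^3 - 270*x^2 + 405*x - 243
which factors as (x - 3)^5. The eigenvalues (with algebraic multiplicities) are λ = 3 with multiplicity 5.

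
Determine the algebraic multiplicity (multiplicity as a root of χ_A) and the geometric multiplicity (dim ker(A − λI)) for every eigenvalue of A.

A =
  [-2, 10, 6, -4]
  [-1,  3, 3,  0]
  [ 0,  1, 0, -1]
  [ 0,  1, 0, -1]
λ = 0: alg = 4, geom = 2

Step 1 — factor the characteristic polynomial to read off the algebraic multiplicities:
  χ_A(x) = x^4

Step 2 — compute geometric multiplicities via the rank-nullity identity g(λ) = n − rank(A − λI):
  rank(A − (0)·I) = 2, so dim ker(A − (0)·I) = n − 2 = 2

Summary:
  λ = 0: algebraic multiplicity = 4, geometric multiplicity = 2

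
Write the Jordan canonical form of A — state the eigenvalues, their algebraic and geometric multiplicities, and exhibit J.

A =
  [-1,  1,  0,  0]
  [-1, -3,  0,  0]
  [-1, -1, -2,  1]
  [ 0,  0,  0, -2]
J_2(-2) ⊕ J_2(-2)

The characteristic polynomial is
  det(x·I − A) = x^4 + 8*x^3 + 24*x^2 + 32*x + 16 = (x + 2)^4

Eigenvalues and multiplicities (the geometric multiplicity of λ is n − rank(A − λI), which equals the number of Jordan blocks for λ):
  λ = -2: algebraic multiplicity = 4, geometric multiplicity = 2

Determining the block sizes for each eigenvalue:
  λ = -2: with am = 4 and gm = 2, the partition is not yet determined (e.g. several partitions of 4 into 2 parts exist). Let N = A − (-2)·I. Computing rank(N^1) = 2, rank(N^2) = 0; the number of blocks of size ≥ j is rank(N^{j−1}) − rank(N^j), giving [2, 2]. So we have 2 block(s) of size 2 → block sizes [2, 2]

Assembling the blocks gives a Jordan form
J =
  [-2,  1,  0,  0]
  [ 0, -2,  0,  0]
  [ 0,  0, -2,  1]
  [ 0,  0,  0, -2]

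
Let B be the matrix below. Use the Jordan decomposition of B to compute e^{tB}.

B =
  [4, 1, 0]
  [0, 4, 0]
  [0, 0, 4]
e^{tB} =
  [exp(4*t), t*exp(4*t), 0]
  [0, exp(4*t), 0]
  [0, 0, exp(4*t)]

Strategy: write B = P · J · P⁻¹ where J is a Jordan canonical form, so e^{tB} = P · e^{tJ} · P⁻¹, and e^{tJ} can be computed block-by-block.

B has Jordan form
J =
  [4, 1, 0]
  [0, 4, 0]
  [0, 0, 4]
(up to reordering of blocks).

Per-block formulas:
  For a 1×1 block at λ = 4: exp(t · [4]) = [e^(4t)].
  For a 2×2 Jordan block J_2(4): exp(t · J_2(4)) = e^(4t)·(I + t·N), where N is the 2×2 nilpotent shift.

After assembling e^{tJ} and conjugating by P, we get:

e^{tB} =
  [exp(4*t), t*exp(4*t), 0]
  [0, exp(4*t), 0]
  [0, 0, exp(4*t)]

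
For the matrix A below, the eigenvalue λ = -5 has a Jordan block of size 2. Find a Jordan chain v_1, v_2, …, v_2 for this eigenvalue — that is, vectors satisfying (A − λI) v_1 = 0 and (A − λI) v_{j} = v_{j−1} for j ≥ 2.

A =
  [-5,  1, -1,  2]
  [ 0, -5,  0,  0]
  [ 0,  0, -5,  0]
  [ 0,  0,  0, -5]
A Jordan chain for λ = -5 of length 2:
v_1 = (1, 0, 0, 0)ᵀ
v_2 = (0, 1, 0, 0)ᵀ

Let N = A − (-5)·I. We want v_2 with N^2 v_2 = 0 but N^1 v_2 ≠ 0; then v_{j-1} := N · v_j for j = 2, …, 2.

Pick v_2 = (0, 1, 0, 0)ᵀ.
Then v_1 = N · v_2 = (1, 0, 0, 0)ᵀ.

Sanity check: (A − (-5)·I) v_1 = (0, 0, 0, 0)ᵀ = 0. ✓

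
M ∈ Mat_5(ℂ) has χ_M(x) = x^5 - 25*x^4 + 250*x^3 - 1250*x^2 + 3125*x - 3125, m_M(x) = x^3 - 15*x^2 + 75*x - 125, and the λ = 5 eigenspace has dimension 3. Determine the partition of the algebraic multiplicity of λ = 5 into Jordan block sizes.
Block sizes for λ = 5: [3, 1, 1]

Step 1 — from the characteristic polynomial, algebraic multiplicity of λ = 5 is 5. From dim ker(M − (5)·I) = 3, there are exactly 3 Jordan blocks for λ = 5.
Step 2 — from the minimal polynomial, the factor (x − 5)^3 tells us the largest block for λ = 5 has size 3.
Step 3 — with total size 5, 3 blocks, and largest block 3, the block sizes (in nonincreasing order) are [3, 1, 1].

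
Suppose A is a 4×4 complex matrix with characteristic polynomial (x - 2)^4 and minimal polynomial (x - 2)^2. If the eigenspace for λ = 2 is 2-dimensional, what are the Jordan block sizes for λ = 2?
Block sizes for λ = 2: [2, 2]

Step 1 — from the characteristic polynomial, algebraic multiplicity of λ = 2 is 4. From dim ker(A − (2)·I) = 2, there are exactly 2 Jordan blocks for λ = 2.
Step 2 — from the minimal polynomial, the factor (x − 2)^2 tells us the largest block for λ = 2 has size 2.
Step 3 — with total size 4, 2 blocks, and largest block 2, the block sizes (in nonincreasing order) are [2, 2].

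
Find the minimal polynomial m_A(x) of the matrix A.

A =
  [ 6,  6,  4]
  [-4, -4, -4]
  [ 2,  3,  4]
x^2 - 4*x + 4

The characteristic polynomial is χ_A(x) = (x - 2)^3, so the eigenvalues are known. The minimal polynomial is
  m_A(x) = Π_λ (x − λ)^{k_λ}
where k_λ is the size of the *largest* Jordan block for λ (equivalently, the smallest k with (A − λI)^k v = 0 for every generalised eigenvector v of λ).

  λ = 2: largest Jordan block has size 2, contributing (x − 2)^2

So m_A(x) = (x - 2)^2 = x^2 - 4*x + 4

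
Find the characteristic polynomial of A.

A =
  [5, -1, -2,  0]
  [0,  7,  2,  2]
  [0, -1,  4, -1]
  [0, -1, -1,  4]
x^4 - 20*x^3 + 150*x^2 - 500*x + 625

Expanding det(x·I − A) (e.g. by cofactor expansion or by noting that A is similar to its Jordan form J, which has the same characteristic polynomial as A) gives
  χ_A(x) = x^4 - 20*x^3 + 150*x^2 - 500*x + 625
which factors as (x - 5)^4. The eigenvalues (with algebraic multiplicities) are λ = 5 with multiplicity 4.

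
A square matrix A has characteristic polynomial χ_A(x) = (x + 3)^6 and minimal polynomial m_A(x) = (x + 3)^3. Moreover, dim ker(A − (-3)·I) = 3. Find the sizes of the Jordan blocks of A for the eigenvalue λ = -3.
Block sizes for λ = -3: [3, 2, 1]

Step 1 — from the characteristic polynomial, algebraic multiplicity of λ = -3 is 6. From dim ker(A − (-3)·I) = 3, there are exactly 3 Jordan blocks for λ = -3.
Step 2 — from the minimal polynomial, the factor (x + 3)^3 tells us the largest block for λ = -3 has size 3.
Step 3 — with total size 6, 3 blocks, and largest block 3, the block sizes (in nonincreasing order) are [3, 2, 1].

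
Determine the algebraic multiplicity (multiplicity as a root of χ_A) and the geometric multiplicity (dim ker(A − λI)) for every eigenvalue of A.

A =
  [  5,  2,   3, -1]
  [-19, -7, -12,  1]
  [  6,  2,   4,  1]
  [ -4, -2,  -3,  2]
λ = 1: alg = 4, geom = 2

Step 1 — factor the characteristic polynomial to read off the algebraic multiplicities:
  χ_A(x) = (x - 1)^4

Step 2 — compute geometric multiplicities via the rank-nullity identity g(λ) = n − rank(A − λI):
  rank(A − (1)·I) = 2, so dim ker(A − (1)·I) = n − 2 = 2

Summary:
  λ = 1: algebraic multiplicity = 4, geometric multiplicity = 2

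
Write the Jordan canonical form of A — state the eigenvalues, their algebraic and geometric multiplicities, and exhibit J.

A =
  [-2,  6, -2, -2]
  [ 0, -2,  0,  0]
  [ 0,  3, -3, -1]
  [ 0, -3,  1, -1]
J_2(-2) ⊕ J_1(-2) ⊕ J_1(-2)

The characteristic polynomial is
  det(x·I − A) = x^4 + 8*x^3 + 24*x^2 + 32*x + 16 = (x + 2)^4

Eigenvalues and multiplicities (the geometric multiplicity of λ is n − rank(A − λI), which equals the number of Jordan blocks for λ):
  λ = -2: algebraic multiplicity = 4, geometric multiplicity = 3

Determining the block sizes for each eigenvalue:
  λ = -2: 3 blocks summing to 4 forces exactly one block of size 2 and the rest size 1 → block sizes [2, 1, 1]

Assembling the blocks gives a Jordan form
J =
  [-2,  1,  0,  0]
  [ 0, -2,  0,  0]
  [ 0,  0, -2,  0]
  [ 0,  0,  0, -2]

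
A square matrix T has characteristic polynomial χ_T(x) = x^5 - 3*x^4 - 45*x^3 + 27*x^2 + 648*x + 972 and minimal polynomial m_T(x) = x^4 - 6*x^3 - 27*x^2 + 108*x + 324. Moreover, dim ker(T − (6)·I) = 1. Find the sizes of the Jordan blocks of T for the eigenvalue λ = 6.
Block sizes for λ = 6: [2]

Step 1 — from the characteristic polynomial, algebraic multiplicity of λ = 6 is 2. From dim ker(T − (6)·I) = 1, there are exactly 1 Jordan blocks for λ = 6.
Step 2 — from the minimal polynomial, the factor (x − 6)^2 tells us the largest block for λ = 6 has size 2.
Step 3 — with total size 2, 1 blocks, and largest block 2, the block sizes (in nonincreasing order) are [2].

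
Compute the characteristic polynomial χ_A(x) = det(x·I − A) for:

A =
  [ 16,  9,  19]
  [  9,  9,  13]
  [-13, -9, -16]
x^3 - 9*x^2 + 27*x - 27

Expanding det(x·I − A) (e.g. by cofactor expansion or by noting that A is similar to its Jordan form J, which has the same characteristic polynomial as A) gives
  χ_A(x) = x^3 - 9*x^2 + 27*x - 27
which factors as (x - 3)^3. The eigenvalues (with algebraic multiplicities) are λ = 3 with multiplicity 3.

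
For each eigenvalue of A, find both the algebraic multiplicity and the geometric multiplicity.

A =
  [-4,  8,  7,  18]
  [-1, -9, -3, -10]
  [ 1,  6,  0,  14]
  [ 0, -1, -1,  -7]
λ = -5: alg = 4, geom = 2

Step 1 — factor the characteristic polynomial to read off the algebraic multiplicities:
  χ_A(x) = (x + 5)^4

Step 2 — compute geometric multiplicities via the rank-nullity identity g(λ) = n − rank(A − λI):
  rank(A − (-5)·I) = 2, so dim ker(A − (-5)·I) = n − 2 = 2

Summary:
  λ = -5: algebraic multiplicity = 4, geometric multiplicity = 2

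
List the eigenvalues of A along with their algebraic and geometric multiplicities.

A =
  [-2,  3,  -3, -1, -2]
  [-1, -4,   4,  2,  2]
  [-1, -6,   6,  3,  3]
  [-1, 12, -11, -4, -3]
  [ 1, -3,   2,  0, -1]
λ = -1: alg = 5, geom = 2

Step 1 — factor the characteristic polynomial to read off the algebraic multiplicities:
  χ_A(x) = (x + 1)^5

Step 2 — compute geometric multiplicities via the rank-nullity identity g(λ) = n − rank(A − λI):
  rank(A − (-1)·I) = 3, so dim ker(A − (-1)·I) = n − 3 = 2

Summary:
  λ = -1: algebraic multiplicity = 5, geometric multiplicity = 2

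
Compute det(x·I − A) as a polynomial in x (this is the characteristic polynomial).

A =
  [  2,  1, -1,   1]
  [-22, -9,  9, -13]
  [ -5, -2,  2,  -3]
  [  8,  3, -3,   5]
x^4

Expanding det(x·I − A) (e.g. by cofactor expansion or by noting that A is similar to its Jordan form J, which has the same characteristic polynomial as A) gives
  χ_A(x) = x^4
which factors as x^4. The eigenvalues (with algebraic multiplicities) are λ = 0 with multiplicity 4.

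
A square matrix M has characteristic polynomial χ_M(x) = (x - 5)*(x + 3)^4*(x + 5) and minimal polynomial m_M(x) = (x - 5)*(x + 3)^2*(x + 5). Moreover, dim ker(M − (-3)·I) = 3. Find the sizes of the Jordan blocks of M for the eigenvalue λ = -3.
Block sizes for λ = -3: [2, 1, 1]

Step 1 — from the characteristic polynomial, algebraic multiplicity of λ = -3 is 4. From dim ker(M − (-3)·I) = 3, there are exactly 3 Jordan blocks for λ = -3.
Step 2 — from the minimal polynomial, the factor (x + 3)^2 tells us the largest block for λ = -3 has size 2.
Step 3 — with total size 4, 3 blocks, and largest block 2, the block sizes (in nonincreasing order) are [2, 1, 1].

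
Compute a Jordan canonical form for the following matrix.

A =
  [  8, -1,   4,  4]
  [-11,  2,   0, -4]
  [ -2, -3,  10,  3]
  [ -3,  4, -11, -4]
J_2(3) ⊕ J_2(5)

The characteristic polynomial is
  det(x·I − A) = x^4 - 16*x^3 + 94*x^2 - 240*x + 225 = (x - 5)^2*(x - 3)^2

Eigenvalues and multiplicities (the geometric multiplicity of λ is n − rank(A − λI), which equals the number of Jordan blocks for λ):
  λ = 3: algebraic multiplicity = 2, geometric multiplicity = 1
  λ = 5: algebraic multiplicity = 2, geometric multiplicity = 1

Determining the block sizes for each eigenvalue:
  λ = 3: one block (gm = 1), so the single block has size am = 2 → block sizes [2]
  λ = 5: one block (gm = 1), so the single block has size am = 2 → block sizes [2]

Assembling the blocks gives a Jordan form
J =
  [3, 1, 0, 0]
  [0, 3, 0, 0]
  [0, 0, 5, 1]
  [0, 0, 0, 5]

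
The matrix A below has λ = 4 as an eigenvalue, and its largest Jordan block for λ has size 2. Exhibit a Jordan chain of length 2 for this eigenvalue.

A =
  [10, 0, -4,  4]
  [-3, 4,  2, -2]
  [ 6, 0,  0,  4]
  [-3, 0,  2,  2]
A Jordan chain for λ = 4 of length 2:
v_1 = (6, -3, 6, -3)ᵀ
v_2 = (1, 0, 0, 0)ᵀ

Let N = A − (4)·I. We want v_2 with N^2 v_2 = 0 but N^1 v_2 ≠ 0; then v_{j-1} := N · v_j for j = 2, …, 2.

Pick v_2 = (1, 0, 0, 0)ᵀ.
Then v_1 = N · v_2 = (6, -3, 6, -3)ᵀ.

Sanity check: (A − (4)·I) v_1 = (0, 0, 0, 0)ᵀ = 0. ✓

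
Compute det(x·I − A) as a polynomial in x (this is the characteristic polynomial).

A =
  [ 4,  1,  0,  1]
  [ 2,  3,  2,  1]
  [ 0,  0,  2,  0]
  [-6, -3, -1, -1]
x^4 - 8*x^3 + 24*x^2 - 32*x + 16

Expanding det(x·I − A) (e.g. by cofactor expansion or by noting that A is similar to its Jordan form J, which has the same characteristic polynomial as A) gives
  χ_A(x) = x^4 - 8*x^3 + 24*x^2 - 32*x + 16
which factors as (x - 2)^4. The eigenvalues (with algebraic multiplicities) are λ = 2 with multiplicity 4.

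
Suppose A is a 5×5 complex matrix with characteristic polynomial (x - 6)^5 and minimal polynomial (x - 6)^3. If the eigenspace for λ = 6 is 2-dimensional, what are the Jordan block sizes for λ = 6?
Block sizes for λ = 6: [3, 2]

Step 1 — from the characteristic polynomial, algebraic multiplicity of λ = 6 is 5. From dim ker(A − (6)·I) = 2, there are exactly 2 Jordan blocks for λ = 6.
Step 2 — from the minimal polynomial, the factor (x − 6)^3 tells us the largest block for λ = 6 has size 3.
Step 3 — with total size 5, 2 blocks, and largest block 3, the block sizes (in nonincreasing order) are [3, 2].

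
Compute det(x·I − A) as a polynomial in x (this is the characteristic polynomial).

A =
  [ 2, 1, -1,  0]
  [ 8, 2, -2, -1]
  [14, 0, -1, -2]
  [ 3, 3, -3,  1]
x^4 - 4*x^3 + 6*x^2 - 4*x + 1

Expanding det(x·I − A) (e.g. by cofactor expansion or by noting that A is similar to its Jordan form J, which has the same characteristic polynomial as A) gives
  χ_A(x) = x^4 - 4*x^3 + 6*x^2 - 4*x + 1
which factors as (x - 1)^4. The eigenvalues (with algebraic multiplicities) are λ = 1 with multiplicity 4.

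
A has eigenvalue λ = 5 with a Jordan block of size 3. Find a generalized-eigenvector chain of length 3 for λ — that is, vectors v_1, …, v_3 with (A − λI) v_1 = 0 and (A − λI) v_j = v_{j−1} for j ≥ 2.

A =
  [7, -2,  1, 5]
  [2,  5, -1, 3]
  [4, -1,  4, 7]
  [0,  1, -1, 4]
A Jordan chain for λ = 5 of length 3:
v_1 = (4, 0, 2, -2)ᵀ
v_2 = (2, 2, 4, 0)ᵀ
v_3 = (1, 0, 0, 0)ᵀ

Let N = A − (5)·I. We want v_3 with N^3 v_3 = 0 but N^2 v_3 ≠ 0; then v_{j-1} := N · v_j for j = 3, …, 2.

Pick v_3 = (1, 0, 0, 0)ᵀ.
Then v_2 = N · v_3 = (2, 2, 4, 0)ᵀ.
Then v_1 = N · v_2 = (4, 0, 2, -2)ᵀ.

Sanity check: (A − (5)·I) v_1 = (0, 0, 0, 0)ᵀ = 0. ✓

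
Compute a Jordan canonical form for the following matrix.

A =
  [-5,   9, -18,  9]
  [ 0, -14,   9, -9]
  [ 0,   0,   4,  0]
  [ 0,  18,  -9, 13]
J_1(-5) ⊕ J_1(-5) ⊕ J_1(4) ⊕ J_1(4)

The characteristic polynomial is
  det(x·I − A) = x^4 + 2*x^3 - 39*x^2 - 40*x + 400 = (x - 4)^2*(x + 5)^2

Eigenvalues and multiplicities (the geometric multiplicity of λ is n − rank(A − λI), which equals the number of Jordan blocks for λ):
  λ = -5: algebraic multiplicity = 2, geometric multiplicity = 2
  λ = 4: algebraic multiplicity = 2, geometric multiplicity = 2

Determining the block sizes for each eigenvalue:
  λ = -5: gm = am = 2, so every block has size 1 → block sizes [1, 1]
  λ = 4: gm = am = 2, so every block has size 1 → block sizes [1, 1]

Assembling the blocks gives a Jordan form
J =
  [-5,  0, 0, 0]
  [ 0, -5, 0, 0]
  [ 0,  0, 4, 0]
  [ 0,  0, 0, 4]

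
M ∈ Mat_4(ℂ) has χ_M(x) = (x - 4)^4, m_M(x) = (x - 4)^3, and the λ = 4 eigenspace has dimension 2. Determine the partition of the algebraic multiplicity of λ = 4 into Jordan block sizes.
Block sizes for λ = 4: [3, 1]

Step 1 — from the characteristic polynomial, algebraic multiplicity of λ = 4 is 4. From dim ker(M − (4)·I) = 2, there are exactly 2 Jordan blocks for λ = 4.
Step 2 — from the minimal polynomial, the factor (x − 4)^3 tells us the largest block for λ = 4 has size 3.
Step 3 — with total size 4, 2 blocks, and largest block 3, the block sizes (in nonincreasing order) are [3, 1].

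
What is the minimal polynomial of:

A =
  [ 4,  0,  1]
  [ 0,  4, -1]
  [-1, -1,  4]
x^3 - 12*x^2 + 48*x - 64

The characteristic polynomial is χ_A(x) = (x - 4)^3, so the eigenvalues are known. The minimal polynomial is
  m_A(x) = Π_λ (x − λ)^{k_λ}
where k_λ is the size of the *largest* Jordan block for λ (equivalently, the smallest k with (A − λI)^k v = 0 for every generalised eigenvector v of λ).

  λ = 4: largest Jordan block has size 3, contributing (x − 4)^3

So m_A(x) = (x - 4)^3 = x^3 - 12*x^2 + 48*x - 64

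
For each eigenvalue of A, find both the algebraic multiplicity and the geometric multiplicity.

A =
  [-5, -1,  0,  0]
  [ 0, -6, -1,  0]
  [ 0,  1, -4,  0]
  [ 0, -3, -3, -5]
λ = -5: alg = 4, geom = 2

Step 1 — factor the characteristic polynomial to read off the algebraic multiplicities:
  χ_A(x) = (x + 5)^4

Step 2 — compute geometric multiplicities via the rank-nullity identity g(λ) = n − rank(A − λI):
  rank(A − (-5)·I) = 2, so dim ker(A − (-5)·I) = n − 2 = 2

Summary:
  λ = -5: algebraic multiplicity = 4, geometric multiplicity = 2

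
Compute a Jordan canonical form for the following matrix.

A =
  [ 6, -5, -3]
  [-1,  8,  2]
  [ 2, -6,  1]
J_3(5)

The characteristic polynomial is
  det(x·I − A) = x^3 - 15*x^2 + 75*x - 125 = (x - 5)^3

Eigenvalues and multiplicities (the geometric multiplicity of λ is n − rank(A − λI), which equals the number of Jordan blocks for λ):
  λ = 5: algebraic multiplicity = 3, geometric multiplicity = 1

Determining the block sizes for each eigenvalue:
  λ = 5: one block (gm = 1), so the single block has size am = 3 → block sizes [3]

Assembling the blocks gives a Jordan form
J =
  [5, 1, 0]
  [0, 5, 1]
  [0, 0, 5]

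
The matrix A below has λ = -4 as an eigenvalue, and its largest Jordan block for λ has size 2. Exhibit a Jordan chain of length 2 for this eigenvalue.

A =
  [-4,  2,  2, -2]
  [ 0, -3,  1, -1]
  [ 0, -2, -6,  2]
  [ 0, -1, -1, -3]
A Jordan chain for λ = -4 of length 2:
v_1 = (2, 1, -2, -1)ᵀ
v_2 = (0, 1, 0, 0)ᵀ

Let N = A − (-4)·I. We want v_2 with N^2 v_2 = 0 but N^1 v_2 ≠ 0; then v_{j-1} := N · v_j for j = 2, …, 2.

Pick v_2 = (0, 1, 0, 0)ᵀ.
Then v_1 = N · v_2 = (2, 1, -2, -1)ᵀ.

Sanity check: (A − (-4)·I) v_1 = (0, 0, 0, 0)ᵀ = 0. ✓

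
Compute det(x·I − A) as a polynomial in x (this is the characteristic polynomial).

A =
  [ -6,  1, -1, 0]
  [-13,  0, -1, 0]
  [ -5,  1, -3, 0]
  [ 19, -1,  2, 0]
x^4 + 9*x^3 + 27*x^2 + 27*x

Expanding det(x·I − A) (e.g. by cofactor expansion or by noting that A is similar to its Jordan form J, which has the same characteristic polynomial as A) gives
  χ_A(x) = x^4 + 9*x^3 + 27*x^2 + 27*x
which factors as x*(x + 3)^3. The eigenvalues (with algebraic multiplicities) are λ = -3 with multiplicity 3, λ = 0 with multiplicity 1.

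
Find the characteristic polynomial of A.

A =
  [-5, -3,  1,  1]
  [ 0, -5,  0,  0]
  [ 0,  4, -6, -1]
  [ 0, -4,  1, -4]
x^4 + 20*x^3 + 150*x^2 + 500*x + 625

Expanding det(x·I − A) (e.g. by cofactor expansion or by noting that A is similar to its Jordan form J, which has the same characteristic polynomial as A) gives
  χ_A(x) = x^4 + 20*x^3 + 150*x^2 + 500*x + 625
which factors as (x + 5)^4. The eigenvalues (with algebraic multiplicities) are λ = -5 with multiplicity 4.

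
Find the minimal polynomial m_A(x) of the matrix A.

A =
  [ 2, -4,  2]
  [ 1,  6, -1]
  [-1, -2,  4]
x^3 - 12*x^2 + 48*x - 64

The characteristic polynomial is χ_A(x) = (x - 4)^3, so the eigenvalues are known. The minimal polynomial is
  m_A(x) = Π_λ (x − λ)^{k_λ}
where k_λ is the size of the *largest* Jordan block for λ (equivalently, the smallest k with (A − λI)^k v = 0 for every generalised eigenvector v of λ).

  λ = 4: largest Jordan block has size 3, contributing (x − 4)^3

So m_A(x) = (x - 4)^3 = x^3 - 12*x^2 + 48*x - 64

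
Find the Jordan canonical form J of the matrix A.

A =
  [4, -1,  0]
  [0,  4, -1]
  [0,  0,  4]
J_3(4)

The characteristic polynomial is
  det(x·I − A) = x^3 - 12*x^2 + 48*x - 64 = (x - 4)^3

Eigenvalues and multiplicities (the geometric multiplicity of λ is n − rank(A − λI), which equals the number of Jordan blocks for λ):
  λ = 4: algebraic multiplicity = 3, geometric multiplicity = 1

Determining the block sizes for each eigenvalue:
  λ = 4: one block (gm = 1), so the single block has size am = 3 → block sizes [3]

Assembling the blocks gives a Jordan form
J =
  [4, 1, 0]
  [0, 4, 1]
  [0, 0, 4]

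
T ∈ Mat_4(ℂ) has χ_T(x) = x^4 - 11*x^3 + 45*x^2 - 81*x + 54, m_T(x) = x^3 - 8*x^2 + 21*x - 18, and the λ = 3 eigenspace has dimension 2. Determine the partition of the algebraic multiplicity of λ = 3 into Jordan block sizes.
Block sizes for λ = 3: [2, 1]

Step 1 — from the characteristic polynomial, algebraic multiplicity of λ = 3 is 3. From dim ker(T − (3)·I) = 2, there are exactly 2 Jordan blocks for λ = 3.
Step 2 — from the minimal polynomial, the factor (x − 3)^2 tells us the largest block for λ = 3 has size 2.
Step 3 — with total size 3, 2 blocks, and largest block 2, the block sizes (in nonincreasing order) are [2, 1].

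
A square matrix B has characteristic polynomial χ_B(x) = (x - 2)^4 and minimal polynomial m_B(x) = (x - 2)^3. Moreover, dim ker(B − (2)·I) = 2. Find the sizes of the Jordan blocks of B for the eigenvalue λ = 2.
Block sizes for λ = 2: [3, 1]

Step 1 — from the characteristic polynomial, algebraic multiplicity of λ = 2 is 4. From dim ker(B − (2)·I) = 2, there are exactly 2 Jordan blocks for λ = 2.
Step 2 — from the minimal polynomial, the factor (x − 2)^3 tells us the largest block for λ = 2 has size 3.
Step 3 — with total size 4, 2 blocks, and largest block 3, the block sizes (in nonincreasing order) are [3, 1].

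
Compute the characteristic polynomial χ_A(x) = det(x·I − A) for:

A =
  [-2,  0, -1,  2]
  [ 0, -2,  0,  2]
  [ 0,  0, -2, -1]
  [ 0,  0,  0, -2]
x^4 + 8*x^3 + 24*x^2 + 32*x + 16

Expanding det(x·I − A) (e.g. by cofactor expansion or by noting that A is similar to its Jordan form J, which has the same characteristic polynomial as A) gives
  χ_A(x) = x^4 + 8*x^3 + 24*x^2 + 32*x + 16
which factors as (x + 2)^4. The eigenvalues (with algebraic multiplicities) are λ = -2 with multiplicity 4.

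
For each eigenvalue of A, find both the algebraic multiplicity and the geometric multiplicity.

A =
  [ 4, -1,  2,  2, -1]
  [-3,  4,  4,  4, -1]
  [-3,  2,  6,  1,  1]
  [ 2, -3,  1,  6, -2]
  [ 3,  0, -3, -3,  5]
λ = 5: alg = 5, geom = 2

Step 1 — factor the characteristic polynomial to read off the algebraic multiplicities:
  χ_A(x) = (x - 5)^5

Step 2 — compute geometric multiplicities via the rank-nullity identity g(λ) = n − rank(A − λI):
  rank(A − (5)·I) = 3, so dim ker(A − (5)·I) = n − 3 = 2

Summary:
  λ = 5: algebraic multiplicity = 5, geometric multiplicity = 2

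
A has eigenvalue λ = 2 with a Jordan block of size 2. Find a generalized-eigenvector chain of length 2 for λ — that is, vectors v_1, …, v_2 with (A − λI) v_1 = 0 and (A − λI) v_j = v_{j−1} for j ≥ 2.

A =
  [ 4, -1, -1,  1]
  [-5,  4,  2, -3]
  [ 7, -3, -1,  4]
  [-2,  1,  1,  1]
A Jordan chain for λ = 2 of length 2:
v_1 = (2, -5, 7, -2)ᵀ
v_2 = (1, 0, 0, 0)ᵀ

Let N = A − (2)·I. We want v_2 with N^2 v_2 = 0 but N^1 v_2 ≠ 0; then v_{j-1} := N · v_j for j = 2, …, 2.

Pick v_2 = (1, 0, 0, 0)ᵀ.
Then v_1 = N · v_2 = (2, -5, 7, -2)ᵀ.

Sanity check: (A − (2)·I) v_1 = (0, 0, 0, 0)ᵀ = 0. ✓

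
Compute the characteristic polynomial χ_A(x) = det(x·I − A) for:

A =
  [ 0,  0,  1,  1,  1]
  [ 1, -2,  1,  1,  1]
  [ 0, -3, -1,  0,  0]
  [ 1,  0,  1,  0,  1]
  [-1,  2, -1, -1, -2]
x^5 + 5*x^4 + 10*x^3 + 10*x^2 + 5*x + 1

Expanding det(x·I − A) (e.g. by cofactor expansion or by noting that A is similar to its Jordan form J, which has the same characteristic polynomial as A) gives
  χ_A(x) = x^5 + 5*x^4 + 10*x^3 + 10*x^2 + 5*x + 1
which factors as (x + 1)^5. The eigenvalues (with algebraic multiplicities) are λ = -1 with multiplicity 5.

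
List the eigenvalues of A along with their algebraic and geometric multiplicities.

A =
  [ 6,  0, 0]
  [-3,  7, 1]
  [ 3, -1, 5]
λ = 6: alg = 3, geom = 2

Step 1 — factor the characteristic polynomial to read off the algebraic multiplicities:
  χ_A(x) = (x - 6)^3

Step 2 — compute geometric multiplicities via the rank-nullity identity g(λ) = n − rank(A − λI):
  rank(A − (6)·I) = 1, so dim ker(A − (6)·I) = n − 1 = 2

Summary:
  λ = 6: algebraic multiplicity = 3, geometric multiplicity = 2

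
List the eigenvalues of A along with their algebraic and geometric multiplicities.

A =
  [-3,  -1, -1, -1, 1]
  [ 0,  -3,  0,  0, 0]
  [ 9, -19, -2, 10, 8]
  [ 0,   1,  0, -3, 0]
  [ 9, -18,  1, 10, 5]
λ = -3: alg = 4, geom = 2; λ = 6: alg = 1, geom = 1

Step 1 — factor the characteristic polynomial to read off the algebraic multiplicities:
  χ_A(x) = (x - 6)*(x + 3)^4

Step 2 — compute geometric multiplicities via the rank-nullity identity g(λ) = n − rank(A − λI):
  rank(A − (-3)·I) = 3, so dim ker(A − (-3)·I) = n − 3 = 2
  rank(A − (6)·I) = 4, so dim ker(A − (6)·I) = n − 4 = 1

Summary:
  λ = -3: algebraic multiplicity = 4, geometric multiplicity = 2
  λ = 6: algebraic multiplicity = 1, geometric multiplicity = 1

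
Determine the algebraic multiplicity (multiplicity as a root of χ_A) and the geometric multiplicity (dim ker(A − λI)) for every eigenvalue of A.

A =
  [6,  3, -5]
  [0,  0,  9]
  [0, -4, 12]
λ = 6: alg = 3, geom = 1

Step 1 — factor the characteristic polynomial to read off the algebraic multiplicities:
  χ_A(x) = (x - 6)^3

Step 2 — compute geometric multiplicities via the rank-nullity identity g(λ) = n − rank(A − λI):
  rank(A − (6)·I) = 2, so dim ker(A − (6)·I) = n − 2 = 1

Summary:
  λ = 6: algebraic multiplicity = 3, geometric multiplicity = 1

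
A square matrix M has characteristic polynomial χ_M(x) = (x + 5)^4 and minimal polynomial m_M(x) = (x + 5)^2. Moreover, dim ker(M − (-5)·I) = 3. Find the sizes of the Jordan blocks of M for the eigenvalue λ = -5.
Block sizes for λ = -5: [2, 1, 1]

Step 1 — from the characteristic polynomial, algebraic multiplicity of λ = -5 is 4. From dim ker(M − (-5)·I) = 3, there are exactly 3 Jordan blocks for λ = -5.
Step 2 — from the minimal polynomial, the factor (x + 5)^2 tells us the largest block for λ = -5 has size 2.
Step 3 — with total size 4, 3 blocks, and largest block 2, the block sizes (in nonincreasing order) are [2, 1, 1].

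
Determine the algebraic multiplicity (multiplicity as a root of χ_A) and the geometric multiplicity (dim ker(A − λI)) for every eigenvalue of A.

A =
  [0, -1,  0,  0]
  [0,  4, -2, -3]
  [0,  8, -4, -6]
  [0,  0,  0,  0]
λ = 0: alg = 4, geom = 2

Step 1 — factor the characteristic polynomial to read off the algebraic multiplicities:
  χ_A(x) = x^4

Step 2 — compute geometric multiplicities via the rank-nullity identity g(λ) = n − rank(A − λI):
  rank(A − (0)·I) = 2, so dim ker(A − (0)·I) = n − 2 = 2

Summary:
  λ = 0: algebraic multiplicity = 4, geometric multiplicity = 2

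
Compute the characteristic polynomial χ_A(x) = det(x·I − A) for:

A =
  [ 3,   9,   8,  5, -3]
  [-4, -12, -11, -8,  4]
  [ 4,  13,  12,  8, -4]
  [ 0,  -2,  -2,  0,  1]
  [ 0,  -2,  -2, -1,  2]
x^5 - 5*x^4 + 10*x^3 - 10*x^2 + 5*x - 1

Expanding det(x·I − A) (e.g. by cofactor expansion or by noting that A is similar to its Jordan form J, which has the same characteristic polynomial as A) gives
  χ_A(x) = x^5 - 5*x^4 + 10*x^3 - 10*x^2 + 5*x - 1
which factors as (x - 1)^5. The eigenvalues (with algebraic multiplicities) are λ = 1 with multiplicity 5.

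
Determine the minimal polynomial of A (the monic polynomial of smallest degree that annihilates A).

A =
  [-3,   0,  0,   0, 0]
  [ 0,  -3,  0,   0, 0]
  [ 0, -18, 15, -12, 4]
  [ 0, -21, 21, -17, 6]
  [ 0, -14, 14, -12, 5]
x^3 + x^2 - 5*x + 3

The characteristic polynomial is χ_A(x) = (x - 1)^3*(x + 3)^2, so the eigenvalues are known. The minimal polynomial is
  m_A(x) = Π_λ (x − λ)^{k_λ}
where k_λ is the size of the *largest* Jordan block for λ (equivalently, the smallest k with (A − λI)^k v = 0 for every generalised eigenvector v of λ).

  λ = -3: largest Jordan block has size 1, contributing (x + 3)
  λ = 1: largest Jordan block has size 2, contributing (x − 1)^2

So m_A(x) = (x - 1)^2*(x + 3) = x^3 + x^2 - 5*x + 3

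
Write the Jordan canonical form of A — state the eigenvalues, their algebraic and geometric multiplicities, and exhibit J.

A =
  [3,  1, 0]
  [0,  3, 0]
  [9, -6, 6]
J_2(3) ⊕ J_1(6)

The characteristic polynomial is
  det(x·I − A) = x^3 - 12*x^2 + 45*x - 54 = (x - 6)*(x - 3)^2

Eigenvalues and multiplicities (the geometric multiplicity of λ is n − rank(A − λI), which equals the number of Jordan blocks for λ):
  λ = 3: algebraic multiplicity = 2, geometric multiplicity = 1
  λ = 6: algebraic multiplicity = 1, geometric multiplicity = 1

Determining the block sizes for each eigenvalue:
  λ = 3: one block (gm = 1), so the single block has size am = 2 → block sizes [2]
  λ = 6: one block (gm = 1), so the single block has size am = 1 → block sizes [1]

Assembling the blocks gives a Jordan form
J =
  [3, 1, 0]
  [0, 3, 0]
  [0, 0, 6]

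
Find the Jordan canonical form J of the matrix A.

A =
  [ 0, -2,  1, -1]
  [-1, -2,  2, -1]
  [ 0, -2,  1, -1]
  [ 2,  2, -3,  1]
J_2(0) ⊕ J_2(0)

The characteristic polynomial is
  det(x·I − A) = x^4

Eigenvalues and multiplicities (the geometric multiplicity of λ is n − rank(A − λI), which equals the number of Jordan blocks for λ):
  λ = 0: algebraic multiplicity = 4, geometric multiplicity = 2

Determining the block sizes for each eigenvalue:
  λ = 0: with am = 4 and gm = 2, the partition is not yet determined (e.g. several partitions of 4 into 2 parts exist). Let N = A − (0)·I. Computing rank(N^1) = 2, rank(N^2) = 0; the number of blocks of size ≥ j is rank(N^{j−1}) − rank(N^j), giving [2, 2]. So we have 2 block(s) of size 2 → block sizes [2, 2]

Assembling the blocks gives a Jordan form
J =
  [0, 1, 0, 0]
  [0, 0, 0, 0]
  [0, 0, 0, 1]
  [0, 0, 0, 0]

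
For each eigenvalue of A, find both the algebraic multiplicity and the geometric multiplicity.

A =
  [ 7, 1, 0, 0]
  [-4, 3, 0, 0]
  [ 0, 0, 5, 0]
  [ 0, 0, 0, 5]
λ = 5: alg = 4, geom = 3

Step 1 — factor the characteristic polynomial to read off the algebraic multiplicities:
  χ_A(x) = (x - 5)^4

Step 2 — compute geometric multiplicities via the rank-nullity identity g(λ) = n − rank(A − λI):
  rank(A − (5)·I) = 1, so dim ker(A − (5)·I) = n − 1 = 3

Summary:
  λ = 5: algebraic multiplicity = 4, geometric multiplicity = 3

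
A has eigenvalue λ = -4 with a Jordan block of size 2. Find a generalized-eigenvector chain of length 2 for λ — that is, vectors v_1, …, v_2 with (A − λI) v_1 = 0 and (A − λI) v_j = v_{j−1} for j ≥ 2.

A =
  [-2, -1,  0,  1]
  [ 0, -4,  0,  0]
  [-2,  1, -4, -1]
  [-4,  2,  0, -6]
A Jordan chain for λ = -4 of length 2:
v_1 = (2, 0, -2, -4)ᵀ
v_2 = (1, 0, 0, 0)ᵀ

Let N = A − (-4)·I. We want v_2 with N^2 v_2 = 0 but N^1 v_2 ≠ 0; then v_{j-1} := N · v_j for j = 2, …, 2.

Pick v_2 = (1, 0, 0, 0)ᵀ.
Then v_1 = N · v_2 = (2, 0, -2, -4)ᵀ.

Sanity check: (A − (-4)·I) v_1 = (0, 0, 0, 0)ᵀ = 0. ✓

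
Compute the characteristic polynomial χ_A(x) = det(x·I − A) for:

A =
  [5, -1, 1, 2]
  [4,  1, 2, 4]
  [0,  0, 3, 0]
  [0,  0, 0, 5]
x^4 - 14*x^3 + 72*x^2 - 162*x + 135

Expanding det(x·I − A) (e.g. by cofactor expansion or by noting that A is similar to its Jordan form J, which has the same characteristic polynomial as A) gives
  χ_A(x) = x^4 - 14*x^3 + 72*x^2 - 162*x + 135
which factors as (x - 5)*(x - 3)^3. The eigenvalues (with algebraic multiplicities) are λ = 3 with multiplicity 3, λ = 5 with multiplicity 1.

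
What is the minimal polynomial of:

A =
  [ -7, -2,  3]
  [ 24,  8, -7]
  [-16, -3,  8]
x^3 - 9*x^2 + 27*x - 27

The characteristic polynomial is χ_A(x) = (x - 3)^3, so the eigenvalues are known. The minimal polynomial is
  m_A(x) = Π_λ (x − λ)^{k_λ}
where k_λ is the size of the *largest* Jordan block for λ (equivalently, the smallest k with (A − λI)^k v = 0 for every generalised eigenvector v of λ).

  λ = 3: largest Jordan block has size 3, contributing (x − 3)^3

So m_A(x) = (x - 3)^3 = x^3 - 9*x^2 + 27*x - 27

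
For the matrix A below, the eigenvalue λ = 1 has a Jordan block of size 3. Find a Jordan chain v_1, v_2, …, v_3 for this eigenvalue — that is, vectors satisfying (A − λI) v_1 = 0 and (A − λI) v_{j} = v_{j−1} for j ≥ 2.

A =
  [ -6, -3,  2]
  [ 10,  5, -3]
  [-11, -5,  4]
A Jordan chain for λ = 1 of length 3:
v_1 = (-3, 3, -6)ᵀ
v_2 = (-7, 10, -11)ᵀ
v_3 = (1, 0, 0)ᵀ

Let N = A − (1)·I. We want v_3 with N^3 v_3 = 0 but N^2 v_3 ≠ 0; then v_{j-1} := N · v_j for j = 3, …, 2.

Pick v_3 = (1, 0, 0)ᵀ.
Then v_2 = N · v_3 = (-7, 10, -11)ᵀ.
Then v_1 = N · v_2 = (-3, 3, -6)ᵀ.

Sanity check: (A − (1)·I) v_1 = (0, 0, 0)ᵀ = 0. ✓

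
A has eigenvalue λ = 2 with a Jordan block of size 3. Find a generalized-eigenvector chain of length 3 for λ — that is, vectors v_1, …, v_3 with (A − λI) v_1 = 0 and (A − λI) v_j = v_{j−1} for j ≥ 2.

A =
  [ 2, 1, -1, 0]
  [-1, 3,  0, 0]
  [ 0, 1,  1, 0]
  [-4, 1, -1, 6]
A Jordan chain for λ = 2 of length 3:
v_1 = (1, 1, 1, 1)ᵀ
v_2 = (-1, 0, -1, -1)ᵀ
v_3 = (0, 0, 1, 0)ᵀ

Let N = A − (2)·I. We want v_3 with N^3 v_3 = 0 but N^2 v_3 ≠ 0; then v_{j-1} := N · v_j for j = 3, …, 2.

Pick v_3 = (0, 0, 1, 0)ᵀ.
Then v_2 = N · v_3 = (-1, 0, -1, -1)ᵀ.
Then v_1 = N · v_2 = (1, 1, 1, 1)ᵀ.

Sanity check: (A − (2)·I) v_1 = (0, 0, 0, 0)ᵀ = 0. ✓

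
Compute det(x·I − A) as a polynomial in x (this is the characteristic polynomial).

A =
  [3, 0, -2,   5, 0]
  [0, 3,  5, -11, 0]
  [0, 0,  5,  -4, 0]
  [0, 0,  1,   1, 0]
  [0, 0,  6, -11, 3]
x^5 - 15*x^4 + 90*x^3 - 270*x^2 + 405*x - 243

Expanding det(x·I − A) (e.g. by cofactor expansion or by noting that A is similar to its Jordan form J, which has the same characteristic polynomial as A) gives
  χ_A(x) = x^5 - 15*x^4 + 90*x^3 - 270*x^2 + 405*x - 243
which factors as (x - 3)^5. The eigenvalues (with algebraic multiplicities) are λ = 3 with multiplicity 5.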